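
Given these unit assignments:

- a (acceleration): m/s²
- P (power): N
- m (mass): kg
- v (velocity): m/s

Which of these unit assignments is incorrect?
P

The variable P (power) should have units W, not N.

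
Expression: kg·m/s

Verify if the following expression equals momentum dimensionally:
Yes

The expression kg·m/s has dimensions [L M T^-1], which is exactly momentum [L M T^-1].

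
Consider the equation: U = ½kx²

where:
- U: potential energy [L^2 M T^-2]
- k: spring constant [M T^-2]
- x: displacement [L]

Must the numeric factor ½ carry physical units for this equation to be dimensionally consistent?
No

U has dimensions [L^2 M T^-2] and kx² already has dimensions [L^2 M T^-2], so the equation balances without ½ contributing any dimensions. ½ is a pure (dimensionless) number; changing or removing it would not affect dimensional consistency.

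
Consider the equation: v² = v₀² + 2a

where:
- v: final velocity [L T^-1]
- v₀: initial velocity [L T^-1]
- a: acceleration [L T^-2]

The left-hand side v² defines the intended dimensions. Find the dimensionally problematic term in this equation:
The term 2a

Checking each RHS term against the LHS:
- v₀²: [L^2 T^-2] — matches v² [L^2 T^-2] ✓
- 2a: [L T^-2] — does NOT match v² [L^2 T^-2] ✗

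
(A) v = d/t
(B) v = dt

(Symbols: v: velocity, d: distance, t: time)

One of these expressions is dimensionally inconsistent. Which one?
(B)

(A) v = d/t: LHS [L T^-1], RHS [L T^-1] ✓
(B) v = dt: LHS [L T^-1], RHS [L T] ✗

Expression (B) v = dt is dimensionally incorrect.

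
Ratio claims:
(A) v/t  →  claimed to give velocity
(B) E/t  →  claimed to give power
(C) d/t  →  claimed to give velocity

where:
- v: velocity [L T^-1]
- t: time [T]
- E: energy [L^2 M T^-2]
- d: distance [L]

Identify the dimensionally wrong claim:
(A) v/t does not give velocity

(A) v/t: [L T^-2] ≠ velocity [L T^-1] ✗
(B) E/t: [L^2 M T^-3] = power [L^2 M T^-3] ✓
(C) d/t: [L T^-1] = velocity [L T^-1] ✓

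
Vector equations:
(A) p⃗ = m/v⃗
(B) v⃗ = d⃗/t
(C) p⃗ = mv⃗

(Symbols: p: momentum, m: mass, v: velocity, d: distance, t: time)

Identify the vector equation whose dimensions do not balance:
(A) p⃗ = m/v⃗

(A) p⃗ = m/v⃗: LHS [L M T^-1], RHS [L^-1 M T] ✗ — momentum is mass times velocity; should be mv⃗ (and division by a vector is undefined)
(B) v⃗ = d⃗/t: LHS [L T^-1], RHS [L T^-1] ✓ — displacement (vector) divided by time (scalar)
(C) p⃗ = mv⃗: LHS [L M T^-1], RHS [L M T^-1] ✓ — mass (scalar) times velocity (vector)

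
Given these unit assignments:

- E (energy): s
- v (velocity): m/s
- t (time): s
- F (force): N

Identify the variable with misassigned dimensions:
E

The variable E (energy) should have units J, not s.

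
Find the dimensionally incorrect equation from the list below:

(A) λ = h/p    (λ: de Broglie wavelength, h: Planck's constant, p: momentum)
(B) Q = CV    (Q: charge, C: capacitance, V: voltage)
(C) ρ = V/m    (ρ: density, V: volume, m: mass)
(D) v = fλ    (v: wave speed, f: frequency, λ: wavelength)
(C) ρ = V/m

The equation (C) ρ = V/m is dimensionally incorrect.

LHS (ρ): [L^-3 M]
RHS (V/m): [L^3 M^-1] ✗

The dimensions do not match. The other three equations balance.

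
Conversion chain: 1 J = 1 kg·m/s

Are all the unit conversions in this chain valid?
The chain is incorrect (it contains an error).

Incorrect: Joule is kg·m²/s², not kg·m/s (that is momentum)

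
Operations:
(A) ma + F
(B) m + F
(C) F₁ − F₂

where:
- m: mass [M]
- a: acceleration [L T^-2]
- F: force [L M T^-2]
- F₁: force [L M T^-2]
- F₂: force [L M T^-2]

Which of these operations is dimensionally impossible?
(B) m + F

(A) ma + F: ma [L M T^-2] and F [L M T^-2] — same dimensions ✓
(B) m + F: m [M] and F [L M T^-2] — different dimensions cannot be added/subtracted ✗
(C) F₁ − F₂: F₁ [L M T^-2] and F₂ [L M T^-2] — same dimensions ✓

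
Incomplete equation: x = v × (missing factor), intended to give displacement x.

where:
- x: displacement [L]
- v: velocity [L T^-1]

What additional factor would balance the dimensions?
t (time), dimensions [T]

x has dimensions [L] and v has dimensions [L T^-1].
The missing factor must have dimensions [L] / [L T^-1] = [T], i.e. time (t).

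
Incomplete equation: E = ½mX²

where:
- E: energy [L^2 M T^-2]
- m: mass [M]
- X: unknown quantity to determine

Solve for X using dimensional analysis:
X = v (velocity), dimensions [L T^-1]

E has dimensions [L^2 M T^-2]; the rest of the RHS (½m) has dimensions [M].
So X² must have dimensions [L^2 T^-2], i.e. X has dimensions [L T^-1] — X = v (velocity).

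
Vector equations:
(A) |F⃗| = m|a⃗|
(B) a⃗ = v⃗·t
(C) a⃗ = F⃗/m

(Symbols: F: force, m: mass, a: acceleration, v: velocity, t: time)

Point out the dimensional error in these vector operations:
(B) a⃗ = v⃗·t

(A) |F⃗| = m|a⃗|: LHS [L M T^-2], RHS [L M T^-2] ✓ — magnitudes of vectors are scalars
(B) a⃗ = v⃗·t: LHS [L T^-2], RHS [L] ✗ — acceleration is velocity per time; should be v⃗/t
(C) a⃗ = F⃗/m: LHS [L T^-2], RHS [L T^-2] ✓ — force (vector) divided by mass (scalar)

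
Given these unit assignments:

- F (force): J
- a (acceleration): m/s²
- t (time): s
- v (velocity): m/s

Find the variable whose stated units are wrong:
F

The variable F (force) should have units N, not J.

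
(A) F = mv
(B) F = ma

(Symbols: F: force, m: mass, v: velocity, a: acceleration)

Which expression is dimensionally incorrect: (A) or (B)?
(A)

(A) F = mv: LHS [L M T^-2], RHS [L M T^-1] ✗
(B) F = ma: LHS [L M T^-2], RHS [L M T^-2] ✓

Expression (A) F = mv is dimensionally incorrect.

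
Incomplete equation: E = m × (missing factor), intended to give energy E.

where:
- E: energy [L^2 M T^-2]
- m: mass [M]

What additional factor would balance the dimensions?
v² (velocity squared), dimensions [L^2 T^-2]

E has dimensions [L^2 M T^-2] and m has dimensions [M].
The missing factor must have dimensions [L^2 M T^-2] / [M] = [L^2 T^-2], i.e. velocity squared (v²).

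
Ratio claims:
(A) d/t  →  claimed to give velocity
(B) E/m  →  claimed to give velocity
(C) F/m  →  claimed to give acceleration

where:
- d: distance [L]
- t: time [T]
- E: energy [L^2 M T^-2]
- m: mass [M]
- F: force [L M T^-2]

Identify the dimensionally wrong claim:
(B) E/m does not give velocity

(A) d/t: [L T^-1] = velocity [L T^-1] ✓
(B) E/m: [L^2 T^-2] ≠ velocity [L T^-1] ✗
(C) F/m: [L T^-2] = acceleration [L T^-2] ✓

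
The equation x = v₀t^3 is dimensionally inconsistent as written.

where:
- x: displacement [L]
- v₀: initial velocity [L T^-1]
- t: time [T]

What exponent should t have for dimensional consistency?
The exponent of t should be 1: x = v₀t

The LHS x has dimensions [L]; t has dimensions [T].
As written, the RHS v₀t^3 (exponent 3 on t) has dimensions [L T^2], which does not match.
With exponent 1, the RHS v₀t has dimensions [L], matching the LHS.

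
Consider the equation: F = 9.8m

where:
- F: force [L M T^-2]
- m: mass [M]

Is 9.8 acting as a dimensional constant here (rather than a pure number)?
Yes

F has dimensions [L M T^-2], while m alone has dimensions [M]. For the equation to balance, the factor 9.8 must carry dimensions [L T^-2] — it is a dimensional constant (a numerical value of a physical quantity with its units suppressed), not a pure number.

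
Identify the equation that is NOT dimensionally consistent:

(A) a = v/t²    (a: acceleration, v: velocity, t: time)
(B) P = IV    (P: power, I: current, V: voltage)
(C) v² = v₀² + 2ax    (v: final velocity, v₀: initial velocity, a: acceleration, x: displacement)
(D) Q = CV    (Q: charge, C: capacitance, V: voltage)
(A) a = v/t²

The equation (A) a = v/t² is dimensionally incorrect.

LHS (a): [L T^-2]
RHS (v/t²): [L T^-3] ✗

The dimensions do not match. The other three equations balance.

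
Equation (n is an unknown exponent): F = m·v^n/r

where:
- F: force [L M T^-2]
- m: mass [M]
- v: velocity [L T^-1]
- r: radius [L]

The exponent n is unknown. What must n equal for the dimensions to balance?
n = 2

F has dimensions [L M T^-2]; v has dimensions [L T^-1].
The rest of the RHS has dimensions [L^-1 M], so v^n must supply [L^2 T^-2].
With n = 2: m·v^2/r has dimensions [L M T^-2], matching the LHS ✓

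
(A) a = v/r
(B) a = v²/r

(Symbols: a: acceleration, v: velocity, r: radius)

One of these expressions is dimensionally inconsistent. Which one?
(A)

(A) a = v/r: LHS [L T^-2], RHS [T^-1] ✗
(B) a = v²/r: LHS [L T^-2], RHS [L T^-2] ✓

Expression (A) a = v/r is dimensionally incorrect.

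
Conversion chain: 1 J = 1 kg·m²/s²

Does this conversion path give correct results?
The chain is correct (no errors).

Correct: Joule is defined as kg·m²/s²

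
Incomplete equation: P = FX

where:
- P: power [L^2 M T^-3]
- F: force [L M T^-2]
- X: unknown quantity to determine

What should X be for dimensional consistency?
X = v (velocity), dimensions [L T^-1]

P has dimensions [L^2 M T^-3]; the rest of the RHS (F) has dimensions [L M T^-2].
So X must have dimensions [L T^-1] — X = v (velocity).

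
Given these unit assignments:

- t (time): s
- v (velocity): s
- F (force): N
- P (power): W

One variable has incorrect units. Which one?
v

The variable v (velocity) should have units m/s, not s.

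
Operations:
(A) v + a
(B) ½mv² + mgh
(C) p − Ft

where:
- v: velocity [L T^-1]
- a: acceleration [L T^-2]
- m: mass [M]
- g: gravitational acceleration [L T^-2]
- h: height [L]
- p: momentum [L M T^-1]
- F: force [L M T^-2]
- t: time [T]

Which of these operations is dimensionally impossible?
(A) v + a

(A) v + a: v [L T^-1] and a [L T^-2] — different dimensions cannot be added/subtracted ✗
(B) ½mv² + mgh: ½mv² [L^2 M T^-2] and mgh [L^2 M T^-2] — same dimensions ✓
(C) p − Ft: p [L M T^-1] and Ft [L M T^-1] — same dimensions ✓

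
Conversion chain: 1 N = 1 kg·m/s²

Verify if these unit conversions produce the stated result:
The chain is correct (no errors).

Correct: Newton is defined as kg·m/s²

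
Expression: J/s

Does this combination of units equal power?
Yes

The expression J/s has dimensions [L^2 M T^-3], which is exactly power [L^2 M T^-3].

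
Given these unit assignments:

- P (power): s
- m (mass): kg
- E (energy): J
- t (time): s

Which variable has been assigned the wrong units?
P

The variable P (power) should have units W, not s.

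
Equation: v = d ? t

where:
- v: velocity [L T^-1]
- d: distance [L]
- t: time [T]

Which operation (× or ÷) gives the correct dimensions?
division (÷): v = d ÷ t

v [L T^-1]; d [L]; t [T].
d × t → [L T] ✗
d ÷ t → [L T^-1] ✓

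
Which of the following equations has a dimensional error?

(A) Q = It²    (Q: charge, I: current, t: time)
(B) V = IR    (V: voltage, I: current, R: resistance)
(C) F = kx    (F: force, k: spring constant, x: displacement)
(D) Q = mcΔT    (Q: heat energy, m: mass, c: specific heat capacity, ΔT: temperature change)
(A) Q = It²

The equation (A) Q = It² is dimensionally incorrect.

LHS (Q): [I T]
RHS (It²): [I T^2] ✗

The dimensions do not match. The other three equations balance.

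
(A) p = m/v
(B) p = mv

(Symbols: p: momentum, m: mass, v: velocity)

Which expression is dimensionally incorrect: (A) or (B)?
(A)

(A) p = m/v: LHS [L M T^-1], RHS [L^-1 M T] ✗
(B) p = mv: LHS [L M T^-1], RHS [L M T^-1] ✓

Expression (A) p = m/v is dimensionally incorrect.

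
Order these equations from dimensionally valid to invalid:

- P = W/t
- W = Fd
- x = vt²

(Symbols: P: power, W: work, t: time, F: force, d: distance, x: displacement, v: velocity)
Dimensionally correct: P = W/t, W = Fd
Dimensionally incorrect: x = vt²
Ordered (correct first, then incorrect): P = W/t, W = Fd, x = vt²

- P = W/t: LHS [L^2 M T^-3], RHS [L^2 M T^-3] → correct ✓
- W = Fd: LHS [L^2 M T^-2], RHS [L^2 M T^-2] → correct ✓
- x = vt²: LHS [L], RHS [L T] → incorrect ✗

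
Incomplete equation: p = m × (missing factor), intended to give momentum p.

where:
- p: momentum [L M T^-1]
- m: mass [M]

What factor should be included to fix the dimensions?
v (velocity), dimensions [L T^-1]

p has dimensions [L M T^-1] and m has dimensions [M].
The missing factor must have dimensions [L M T^-1] / [M] = [L T^-1], i.e. velocity (v).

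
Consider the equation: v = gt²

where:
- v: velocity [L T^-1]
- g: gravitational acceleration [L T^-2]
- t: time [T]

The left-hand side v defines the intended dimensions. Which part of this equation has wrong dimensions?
The right-hand side term gt²

v has dimensions [L T^-1], but gt² has dimensions [L], so the term gt² is dimensionally wrong for v.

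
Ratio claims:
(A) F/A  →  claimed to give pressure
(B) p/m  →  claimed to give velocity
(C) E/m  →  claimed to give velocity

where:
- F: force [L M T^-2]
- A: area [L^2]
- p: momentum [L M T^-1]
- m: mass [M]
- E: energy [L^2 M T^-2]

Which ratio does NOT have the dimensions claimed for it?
(C) E/m does not give velocity

(A) F/A: [L^-1 M T^-2] = pressure [L^-1 M T^-2] ✓
(B) p/m: [L T^-1] = velocity [L T^-1] ✓
(C) E/m: [L^2 T^-2] ≠ velocity [L T^-1] ✗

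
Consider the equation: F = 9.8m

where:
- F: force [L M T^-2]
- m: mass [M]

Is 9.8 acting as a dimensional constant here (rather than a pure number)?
Yes

F has dimensions [L M T^-2], while m alone has dimensions [M]. For the equation to balance, the factor 9.8 must carry dimensions [L T^-2] — it is a dimensional constant (a numerical value of a physical quantity with its units suppressed), not a pure number.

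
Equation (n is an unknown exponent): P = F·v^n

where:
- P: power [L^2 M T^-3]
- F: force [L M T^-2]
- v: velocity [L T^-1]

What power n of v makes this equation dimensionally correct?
n = 1

P has dimensions [L^2 M T^-3]; v has dimensions [L T^-1].
The rest of the RHS has dimensions [L M T^-2], so v^n must supply [L T^-1].
With n = 1: F·v^1 has dimensions [L^2 M T^-3], matching the LHS ✓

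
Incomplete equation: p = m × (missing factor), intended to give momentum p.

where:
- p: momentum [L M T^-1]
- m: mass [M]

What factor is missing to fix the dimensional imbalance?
v (velocity), dimensions [L T^-1]

p has dimensions [L M T^-1] and m has dimensions [M].
The missing factor must have dimensions [L M T^-1] / [M] = [L T^-1], i.e. velocity (v).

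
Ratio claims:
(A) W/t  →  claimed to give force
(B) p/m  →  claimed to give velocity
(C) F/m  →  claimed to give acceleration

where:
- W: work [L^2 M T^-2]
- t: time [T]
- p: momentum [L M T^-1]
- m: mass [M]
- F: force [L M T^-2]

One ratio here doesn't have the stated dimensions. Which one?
(A) W/t does not give force

(A) W/t: [L^2 M T^-3] ≠ force [L M T^-2] ✗
(B) p/m: [L T^-1] = velocity [L T^-1] ✓
(C) F/m: [L T^-2] = acceleration [L T^-2] ✓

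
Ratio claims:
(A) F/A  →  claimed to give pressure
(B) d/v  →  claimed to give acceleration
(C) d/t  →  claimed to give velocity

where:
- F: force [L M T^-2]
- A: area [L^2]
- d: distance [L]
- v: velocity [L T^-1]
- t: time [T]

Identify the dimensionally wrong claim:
(B) d/v does not give acceleration

(A) F/A: [L^-1 M T^-2] = pressure [L^-1 M T^-2] ✓
(B) d/v: [T] ≠ acceleration [L T^-2] ✗
(C) d/t: [L T^-1] = velocity [L T^-1] ✓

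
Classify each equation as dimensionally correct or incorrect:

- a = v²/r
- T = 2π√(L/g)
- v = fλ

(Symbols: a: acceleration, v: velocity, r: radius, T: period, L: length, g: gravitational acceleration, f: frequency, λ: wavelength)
Dimensionally correct: a = v²/r, T = 2π√(L/g), v = fλ
Dimensionally incorrect: none
Ordered (correct first, then incorrect): a = v²/r, T = 2π√(L/g), v = fλ

- a = v²/r: LHS [L T^-2], RHS [L T^-2] → correct ✓
- T = 2π√(L/g): LHS [T], RHS [T] → correct ✓
- v = fλ: LHS [L T^-1], RHS [L T^-1] → correct ✓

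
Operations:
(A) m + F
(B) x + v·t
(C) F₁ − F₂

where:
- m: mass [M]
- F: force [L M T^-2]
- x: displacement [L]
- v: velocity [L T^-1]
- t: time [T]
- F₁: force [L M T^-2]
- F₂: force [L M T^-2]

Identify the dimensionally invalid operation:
(A) m + F

(A) m + F: m [M] and F [L M T^-2] — different dimensions cannot be added/subtracted ✗
(B) x + v·t: x [L] and v·t [L] — same dimensions ✓
(C) F₁ − F₂: F₁ [L M T^-2] and F₂ [L M T^-2] — same dimensions ✓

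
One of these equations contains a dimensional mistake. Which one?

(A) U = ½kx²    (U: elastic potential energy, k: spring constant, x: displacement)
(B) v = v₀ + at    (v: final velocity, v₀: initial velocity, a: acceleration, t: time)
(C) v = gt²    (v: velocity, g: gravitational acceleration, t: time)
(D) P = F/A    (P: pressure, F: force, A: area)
(C) v = gt²

The equation (C) v = gt² is dimensionally incorrect.

LHS (v): [L T^-1]
RHS (gt²): [L] ✗

The dimensions do not match. The other three equations balance.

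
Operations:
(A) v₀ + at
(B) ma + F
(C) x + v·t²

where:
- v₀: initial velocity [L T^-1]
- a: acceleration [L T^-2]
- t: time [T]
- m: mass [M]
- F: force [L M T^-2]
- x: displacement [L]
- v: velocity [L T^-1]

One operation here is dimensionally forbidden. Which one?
(C) x + v·t²

(A) v₀ + at: v₀ [L T^-1] and at [L T^-1] — same dimensions ✓
(B) ma + F: ma [L M T^-2] and F [L M T^-2] — same dimensions ✓
(C) x + v·t²: x [L] and v·t² [L T] — different dimensions cannot be added/subtracted ✗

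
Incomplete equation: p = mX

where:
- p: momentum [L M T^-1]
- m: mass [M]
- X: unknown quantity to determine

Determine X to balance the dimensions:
X = v (velocity), dimensions [L T^-1]

p has dimensions [L M T^-1]; the rest of the RHS (m) has dimensions [M].
So X must have dimensions [L T^-1] — X = v (velocity).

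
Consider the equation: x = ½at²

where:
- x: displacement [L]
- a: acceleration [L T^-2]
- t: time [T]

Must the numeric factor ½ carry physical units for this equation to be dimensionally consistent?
No

x has dimensions [L] and at² already has dimensions [L], so the equation balances without ½ contributing any dimensions. ½ is a pure (dimensionless) number; changing or removing it would not affect dimensional consistency.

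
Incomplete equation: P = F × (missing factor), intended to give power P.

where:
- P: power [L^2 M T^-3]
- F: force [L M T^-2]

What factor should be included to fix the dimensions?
v (velocity), dimensions [L T^-1]

P has dimensions [L^2 M T^-3] and F has dimensions [L M T^-2].
The missing factor must have dimensions [L^2 M T^-3] / [L M T^-2] = [L T^-1], i.e. velocity (v).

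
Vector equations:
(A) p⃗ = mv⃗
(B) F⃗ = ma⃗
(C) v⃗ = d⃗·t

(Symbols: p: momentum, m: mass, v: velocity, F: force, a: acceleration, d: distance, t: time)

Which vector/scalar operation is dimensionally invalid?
(C) v⃗ = d⃗·t

(A) p⃗ = mv⃗: LHS [L M T^-1], RHS [L M T^-1] ✓ — mass (scalar) times velocity (vector)
(B) F⃗ = ma⃗: LHS [L M T^-2], RHS [L M T^-2] ✓ — Force and acceleration are vectors, mass is a scalar
(C) v⃗ = d⃗·t: LHS [L T^-1], RHS [L T] ✗ — velocity is displacement per time; should be d⃗/t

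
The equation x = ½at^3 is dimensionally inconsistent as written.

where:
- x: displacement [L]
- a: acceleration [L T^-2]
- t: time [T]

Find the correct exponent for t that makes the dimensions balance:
The exponent of t should be 2: x = ½at^2

The LHS x has dimensions [L]; t has dimensions [T].
As written, the RHS ½at^3 (exponent 3 on t) has dimensions [L T], which does not match.
With exponent 2, the RHS ½at^2 has dimensions [L], matching the LHS.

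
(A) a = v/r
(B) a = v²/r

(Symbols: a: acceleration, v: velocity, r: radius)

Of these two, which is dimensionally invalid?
(A)

(A) a = v/r: LHS [L T^-2], RHS [T^-1] ✗
(B) a = v²/r: LHS [L T^-2], RHS [L T^-2] ✓

Expression (A) a = v/r is dimensionally incorrect.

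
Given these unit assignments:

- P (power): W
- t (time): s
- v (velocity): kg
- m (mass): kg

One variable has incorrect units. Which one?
v

The variable v (velocity) should have units m/s, not kg.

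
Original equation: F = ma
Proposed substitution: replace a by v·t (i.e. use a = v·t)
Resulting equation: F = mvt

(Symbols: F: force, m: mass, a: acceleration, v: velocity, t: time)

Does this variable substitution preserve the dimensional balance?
No

[a] = [L T^-2] and [v·t] = [L]. These differ, so the substitution replaces a quantity by one of different dimensions and the result F = mvt has LHS [L M T^-2] vs RHS [L M] — inconsistent.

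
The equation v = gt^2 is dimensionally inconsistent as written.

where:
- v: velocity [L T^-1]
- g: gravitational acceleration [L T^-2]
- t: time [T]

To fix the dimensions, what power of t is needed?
The exponent of t should be 1: v = gt

The LHS v has dimensions [L T^-1]; t has dimensions [T].
As written, the RHS gt^2 (exponent 2 on t) has dimensions [L], which does not match.
With exponent 1, the RHS gt has dimensions [L T^-1], matching the LHS.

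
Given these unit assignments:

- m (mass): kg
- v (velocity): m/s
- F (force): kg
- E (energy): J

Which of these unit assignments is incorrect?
F

The variable F (force) should have units N, not kg.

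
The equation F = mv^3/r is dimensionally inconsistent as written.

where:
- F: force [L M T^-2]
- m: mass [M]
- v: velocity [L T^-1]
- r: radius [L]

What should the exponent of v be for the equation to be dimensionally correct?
The exponent of v should be 2: F = mv^2/r

The LHS F has dimensions [L M T^-2]; v has dimensions [L T^-1].
As written, the RHS mv^3/r (exponent 3 on v) has dimensions [L^2 M T^-3], which does not match.
With exponent 2, the RHS mv^2/r has dimensions [L M T^-2], matching the LHS.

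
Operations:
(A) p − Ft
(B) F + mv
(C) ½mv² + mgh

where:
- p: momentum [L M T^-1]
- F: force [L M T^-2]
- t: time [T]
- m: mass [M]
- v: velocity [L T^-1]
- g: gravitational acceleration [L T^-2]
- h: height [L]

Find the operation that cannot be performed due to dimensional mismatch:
(B) F + mv

(A) p − Ft: p [L M T^-1] and Ft [L M T^-1] — same dimensions ✓
(B) F + mv: F [L M T^-2] and mv [L M T^-1] — different dimensions cannot be added/subtracted ✗
(C) ½mv² + mgh: ½mv² [L^2 M T^-2] and mgh [L^2 M T^-2] — same dimensions ✓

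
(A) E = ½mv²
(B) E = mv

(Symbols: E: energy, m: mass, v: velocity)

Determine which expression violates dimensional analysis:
(B)

(A) E = ½mv²: LHS [L^2 M T^-2], RHS [L^2 M T^-2] ✓
(B) E = mv: LHS [L^2 M T^-2], RHS [L M T^-1] ✗

Expression (B) E = mv is dimensionally incorrect.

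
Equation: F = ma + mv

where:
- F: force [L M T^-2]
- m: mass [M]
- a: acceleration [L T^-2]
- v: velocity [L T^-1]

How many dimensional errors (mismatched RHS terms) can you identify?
1

LHS F: [L M T^-2]
- ma: [L M T^-2] ✓
- mv: [L M T^-1] ✗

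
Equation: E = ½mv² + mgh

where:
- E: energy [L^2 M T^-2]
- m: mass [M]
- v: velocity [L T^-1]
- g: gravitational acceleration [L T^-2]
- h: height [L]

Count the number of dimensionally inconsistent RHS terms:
0

LHS E: [L^2 M T^-2]
- ½mv²: [L^2 M T^-2] ✓
- mgh: [L^2 M T^-2] ✓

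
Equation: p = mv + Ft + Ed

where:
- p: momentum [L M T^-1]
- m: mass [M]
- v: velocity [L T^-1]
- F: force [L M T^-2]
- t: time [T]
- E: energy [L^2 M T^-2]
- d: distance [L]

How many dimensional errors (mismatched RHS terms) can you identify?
1

LHS p: [L M T^-1]
- mv: [L M T^-1] ✓
- Ft: [L M T^-1] ✓
- Ed: [L^3 M T^-2] ✗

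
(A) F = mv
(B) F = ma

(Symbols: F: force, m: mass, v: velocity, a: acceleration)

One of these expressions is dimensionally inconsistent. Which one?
(A)

(A) F = mv: LHS [L M T^-2], RHS [L M T^-1] ✗
(B) F = ma: LHS [L M T^-2], RHS [L M T^-2] ✓

Expression (A) F = mv is dimensionally incorrect.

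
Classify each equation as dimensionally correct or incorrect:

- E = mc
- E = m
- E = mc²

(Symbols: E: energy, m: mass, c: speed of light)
Dimensionally correct: E = mc²
Dimensionally incorrect: E = mc, E = m
Ordered (correct first, then incorrect): E = mc², E = mc, E = m

- E = mc: LHS [L^2 M T^-2], RHS [L M T^-1] → incorrect ✗
- E = m: LHS [L^2 M T^-2], RHS [M] → incorrect ✗
- E = mc²: LHS [L^2 M T^-2], RHS [L^2 M T^-2] → correct ✓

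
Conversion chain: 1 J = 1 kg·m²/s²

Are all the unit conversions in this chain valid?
The chain is correct (no errors).

Correct: Joule is defined as kg·m²/s²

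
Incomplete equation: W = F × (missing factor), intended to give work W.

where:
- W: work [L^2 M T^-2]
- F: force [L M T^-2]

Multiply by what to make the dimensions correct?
d (distance), dimensions [L]

W has dimensions [L^2 M T^-2] and F has dimensions [L M T^-2].
The missing factor must have dimensions [L^2 M T^-2] / [L M T^-2] = [L], i.e. distance (d).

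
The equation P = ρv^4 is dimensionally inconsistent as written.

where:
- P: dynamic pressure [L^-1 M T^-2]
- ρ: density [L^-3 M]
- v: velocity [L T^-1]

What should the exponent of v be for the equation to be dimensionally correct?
The exponent of v should be 2: P = ρv^2

The LHS P has dimensions [L^-1 M T^-2]; v has dimensions [L T^-1].
As written, the RHS ρv^4 (exponent 4 on v) has dimensions [L M T^-4], which does not match.
With exponent 2, the RHS ρv^2 has dimensions [L^-1 M T^-2], matching the LHS.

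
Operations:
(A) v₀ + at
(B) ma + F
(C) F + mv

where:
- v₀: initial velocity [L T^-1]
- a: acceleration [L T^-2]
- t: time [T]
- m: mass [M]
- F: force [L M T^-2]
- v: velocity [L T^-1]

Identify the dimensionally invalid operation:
(C) F + mv

(A) v₀ + at: v₀ [L T^-1] and at [L T^-1] — same dimensions ✓
(B) ma + F: ma [L M T^-2] and F [L M T^-2] — same dimensions ✓
(C) F + mv: F [L M T^-2] and mv [L M T^-1] — different dimensions cannot be added/subtracted ✗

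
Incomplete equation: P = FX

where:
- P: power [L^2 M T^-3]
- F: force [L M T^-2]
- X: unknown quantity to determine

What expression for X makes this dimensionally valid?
X = v (velocity), dimensions [L T^-1]

P has dimensions [L^2 M T^-3]; the rest of the RHS (F) has dimensions [L M T^-2].
So X must have dimensions [L T^-1] — X = v (velocity).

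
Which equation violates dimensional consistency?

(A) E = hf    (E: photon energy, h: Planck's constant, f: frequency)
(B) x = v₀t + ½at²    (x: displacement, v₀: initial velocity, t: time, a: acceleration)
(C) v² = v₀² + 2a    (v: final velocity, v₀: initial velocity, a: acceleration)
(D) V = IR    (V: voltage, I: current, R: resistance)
(C) v² = v₀² + 2a

The equation (C) v² = v₀² + 2a is dimensionally incorrect.

LHS (v²): [L^2 T^-2]
RHS terms:
  - v₀²: [L^2 T^-2] ✓
  - 2a: [L T^-2] ✗ (does not match LHS)

The dimensions do not match. The other three equations balance.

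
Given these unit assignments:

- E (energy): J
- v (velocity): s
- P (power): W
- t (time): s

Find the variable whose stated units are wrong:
v

The variable v (velocity) should have units m/s, not s.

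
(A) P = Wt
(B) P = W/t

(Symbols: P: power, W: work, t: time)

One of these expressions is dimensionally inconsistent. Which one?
(A)

(A) P = Wt: LHS [L^2 M T^-3], RHS [L^2 M T^-1] ✗
(B) P = W/t: LHS [L^2 M T^-3], RHS [L^2 M T^-3] ✓

Expression (A) P = Wt is dimensionally incorrect.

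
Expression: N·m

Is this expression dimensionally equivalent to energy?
Yes

The expression N·m has dimensions [L^2 M T^-2], which is exactly energy [L^2 M T^-2].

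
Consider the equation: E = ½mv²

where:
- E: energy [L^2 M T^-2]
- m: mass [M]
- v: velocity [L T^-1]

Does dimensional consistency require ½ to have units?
No

E has dimensions [L^2 M T^-2] and mv² already has dimensions [L^2 M T^-2], so the equation balances without ½ contributing any dimensions. ½ is a pure (dimensionless) number; changing or removing it would not affect dimensional consistency.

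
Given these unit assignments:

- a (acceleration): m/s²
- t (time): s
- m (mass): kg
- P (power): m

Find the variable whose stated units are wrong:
P

The variable P (power) should have units W, not m.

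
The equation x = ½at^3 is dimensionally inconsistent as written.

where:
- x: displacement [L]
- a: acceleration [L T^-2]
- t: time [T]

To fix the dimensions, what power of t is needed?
The exponent of t should be 2: x = ½at^2

The LHS x has dimensions [L]; t has dimensions [T].
As written, the RHS ½at^3 (exponent 3 on t) has dimensions [L T], which does not match.
With exponent 2, the RHS ½at^2 has dimensions [L], matching the LHS.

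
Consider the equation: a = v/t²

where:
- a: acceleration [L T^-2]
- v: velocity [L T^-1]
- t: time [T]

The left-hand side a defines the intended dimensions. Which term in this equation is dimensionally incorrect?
The right-hand side term v/t²

a has dimensions [L T^-2], but v/t² has dimensions [L T^-3], so the term v/t² is dimensionally wrong for a.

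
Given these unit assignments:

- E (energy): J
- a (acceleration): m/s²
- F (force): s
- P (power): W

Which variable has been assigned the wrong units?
F

The variable F (force) should have units N, not s.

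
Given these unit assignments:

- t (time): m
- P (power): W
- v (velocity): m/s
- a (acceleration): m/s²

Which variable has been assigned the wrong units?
t

The variable t (time) should have units s, not m.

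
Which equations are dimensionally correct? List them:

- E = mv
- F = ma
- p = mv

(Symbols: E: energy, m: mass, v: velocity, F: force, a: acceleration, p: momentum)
Dimensionally correct: F = ma, p = mv
Dimensionally incorrect: E = mv
Ordered (correct first, then incorrect): F = ma, p = mv, E = mv

- E = mv: LHS [L^2 M T^-2], RHS [L M T^-1] → incorrect ✗
- F = ma: LHS [L M T^-2], RHS [L M T^-2] → correct ✓
- p = mv: LHS [L M T^-1], RHS [L M T^-1] → correct ✓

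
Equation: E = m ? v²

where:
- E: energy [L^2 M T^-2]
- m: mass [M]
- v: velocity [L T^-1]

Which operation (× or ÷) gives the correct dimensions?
multiplication (×): E = m × v²

E [L^2 M T^-2]; m [M]; v² [L^2 T^-2].
m × v² → [L^2 M T^-2] ✓
m ÷ v² → [L^-2 M T^2] ✗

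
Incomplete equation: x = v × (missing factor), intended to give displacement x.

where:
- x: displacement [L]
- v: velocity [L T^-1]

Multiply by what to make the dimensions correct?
t (time), dimensions [T]

x has dimensions [L] and v has dimensions [L T^-1].
The missing factor must have dimensions [L] / [L T^-1] = [T], i.e. time (t).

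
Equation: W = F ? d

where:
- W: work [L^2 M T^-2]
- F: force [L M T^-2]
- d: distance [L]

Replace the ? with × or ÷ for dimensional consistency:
multiplication (×): W = F × d

W [L^2 M T^-2]; F [L M T^-2]; d [L].
F × d → [L^2 M T^-2] ✓
F ÷ d → [M T^-2] ✗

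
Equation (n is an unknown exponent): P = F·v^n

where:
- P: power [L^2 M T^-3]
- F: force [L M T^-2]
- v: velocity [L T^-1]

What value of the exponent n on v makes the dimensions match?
n = 1

P has dimensions [L^2 M T^-3]; v has dimensions [L T^-1].
The rest of the RHS has dimensions [L M T^-2], so v^n must supply [L T^-1].
With n = 1: F·v^1 has dimensions [L^2 M T^-3], matching the LHS ✓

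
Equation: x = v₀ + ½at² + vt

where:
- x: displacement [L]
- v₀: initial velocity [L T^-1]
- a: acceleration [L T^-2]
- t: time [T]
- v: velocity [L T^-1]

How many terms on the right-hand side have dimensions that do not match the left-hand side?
1

LHS x: [L]
- v₀: [L T^-1] ✗
- ½at²: [L] ✓
- vt: [L] ✓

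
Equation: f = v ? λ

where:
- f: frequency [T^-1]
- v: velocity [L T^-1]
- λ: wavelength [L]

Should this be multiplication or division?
division (÷): f = v ÷ λ

f [T^-1]; v [L T^-1]; λ [L].
v × λ → [L^2 T^-1] ✗
v ÷ λ → [T^-1] ✓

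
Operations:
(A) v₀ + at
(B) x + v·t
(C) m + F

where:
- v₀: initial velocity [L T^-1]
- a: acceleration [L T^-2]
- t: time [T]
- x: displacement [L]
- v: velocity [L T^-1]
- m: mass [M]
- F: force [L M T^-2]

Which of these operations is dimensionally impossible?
(C) m + F

(A) v₀ + at: v₀ [L T^-1] and at [L T^-1] — same dimensions ✓
(B) x + v·t: x [L] and v·t [L] — same dimensions ✓
(C) m + F: m [M] and F [L M T^-2] — different dimensions cannot be added/subtracted ✗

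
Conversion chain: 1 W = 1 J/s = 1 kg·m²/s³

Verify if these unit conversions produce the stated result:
The chain is correct (no errors).

Correct: Watt is Joule per second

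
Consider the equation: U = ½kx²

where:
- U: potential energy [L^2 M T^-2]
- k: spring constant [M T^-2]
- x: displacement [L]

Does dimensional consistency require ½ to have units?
No

U has dimensions [L^2 M T^-2] and kx² already has dimensions [L^2 M T^-2], so the equation balances without ½ contributing any dimensions. ½ is a pure (dimensionless) number; changing or removing it would not affect dimensional consistency.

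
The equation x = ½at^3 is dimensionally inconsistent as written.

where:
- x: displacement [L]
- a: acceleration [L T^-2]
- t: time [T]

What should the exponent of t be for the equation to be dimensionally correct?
The exponent of t should be 2: x = ½at^2

The LHS x has dimensions [L]; t has dimensions [T].
As written, the RHS ½at^3 (exponent 3 on t) has dimensions [L T], which does not match.
With exponent 2, the RHS ½at^2 has dimensions [L], matching the LHS.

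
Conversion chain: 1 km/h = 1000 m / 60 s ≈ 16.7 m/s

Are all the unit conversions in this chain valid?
The chain is incorrect (it contains an error).

Incorrect: 1 h = 3600 s, not 60 s (1 km/h ≈ 0.278 m/s)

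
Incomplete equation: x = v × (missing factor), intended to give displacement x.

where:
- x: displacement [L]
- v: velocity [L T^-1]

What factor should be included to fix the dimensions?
t (time), dimensions [T]

x has dimensions [L] and v has dimensions [L T^-1].
The missing factor must have dimensions [L] / [L T^-1] = [T], i.e. time (t).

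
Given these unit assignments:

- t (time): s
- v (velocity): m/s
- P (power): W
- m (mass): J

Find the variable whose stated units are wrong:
m

The variable m (mass) should have units kg, not J.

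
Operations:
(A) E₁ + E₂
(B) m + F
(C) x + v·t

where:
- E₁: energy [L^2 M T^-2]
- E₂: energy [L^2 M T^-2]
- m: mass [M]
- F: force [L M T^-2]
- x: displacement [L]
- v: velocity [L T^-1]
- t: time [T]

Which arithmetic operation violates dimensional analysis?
(B) m + F

(A) E₁ + E₂: E₁ [L^2 M T^-2] and E₂ [L^2 M T^-2] — same dimensions ✓
(B) m + F: m [M] and F [L M T^-2] — different dimensions cannot be added/subtracted ✗
(C) x + v·t: x [L] and v·t [L] — same dimensions ✓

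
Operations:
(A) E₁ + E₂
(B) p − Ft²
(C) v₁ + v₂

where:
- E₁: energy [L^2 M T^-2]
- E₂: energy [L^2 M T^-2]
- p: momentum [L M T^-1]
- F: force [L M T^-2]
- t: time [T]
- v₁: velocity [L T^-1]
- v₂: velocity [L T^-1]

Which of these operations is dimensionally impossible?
(B) p − Ft²

(A) E₁ + E₂: E₁ [L^2 M T^-2] and E₂ [L^2 M T^-2] — same dimensions ✓
(B) p − Ft²: p [L M T^-1] and Ft² [L M] — different dimensions cannot be added/subtracted ✗
(C) v₁ + v₂: v₁ [L T^-1] and v₂ [L T^-1] — same dimensions ✓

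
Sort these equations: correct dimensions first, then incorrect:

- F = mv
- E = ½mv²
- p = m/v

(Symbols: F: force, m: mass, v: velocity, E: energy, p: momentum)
Dimensionally correct: E = ½mv²
Dimensionally incorrect: F = mv, p = m/v
Ordered (correct first, then incorrect): E = ½mv², F = mv, p = m/v

- F = mv: LHS [L M T^-2], RHS [L M T^-1] → incorrect ✗
- E = ½mv²: LHS [L^2 M T^-2], RHS [L^2 M T^-2] → correct ✓
- p = m/v: LHS [L M T^-1], RHS [L^-1 M T] → incorrect ✗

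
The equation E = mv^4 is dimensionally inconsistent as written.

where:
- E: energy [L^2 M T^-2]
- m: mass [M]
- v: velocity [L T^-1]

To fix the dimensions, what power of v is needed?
The exponent of v should be 2: E = mv^2

The LHS E has dimensions [L^2 M T^-2]; v has dimensions [L T^-1].
As written, the RHS mv^4 (exponent 4 on v) has dimensions [L^4 M T^-4], which does not match.
With exponent 2, the RHS mv^2 has dimensions [L^2 M T^-2], matching the LHS.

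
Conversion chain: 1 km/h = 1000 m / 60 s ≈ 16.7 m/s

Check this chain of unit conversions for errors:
The chain is incorrect (it contains an error).

Incorrect: 1 h = 3600 s, not 60 s (1 km/h ≈ 0.278 m/s)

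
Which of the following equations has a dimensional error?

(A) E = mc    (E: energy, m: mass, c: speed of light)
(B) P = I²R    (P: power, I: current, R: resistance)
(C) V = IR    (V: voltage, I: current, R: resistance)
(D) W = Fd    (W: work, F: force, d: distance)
(A) E = mc

The equation (A) E = mc is dimensionally incorrect.

LHS (E): [L^2 M T^-2]
RHS (mc): [L M T^-1] ✗

The dimensions do not match. The other three equations balance.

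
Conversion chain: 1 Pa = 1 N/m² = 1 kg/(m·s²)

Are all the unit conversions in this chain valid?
The chain is correct (no errors).

Correct: Pascal is Newton per square meter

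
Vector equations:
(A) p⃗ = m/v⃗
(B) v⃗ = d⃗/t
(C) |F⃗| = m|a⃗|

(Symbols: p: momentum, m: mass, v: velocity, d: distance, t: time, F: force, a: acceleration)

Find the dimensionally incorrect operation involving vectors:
(A) p⃗ = m/v⃗

(A) p⃗ = m/v⃗: LHS [L M T^-1], RHS [L^-1 M T] ✗ — momentum is mass times velocity; should be mv⃗ (and division by a vector is undefined)
(B) v⃗ = d⃗/t: LHS [L T^-1], RHS [L T^-1] ✓ — displacement (vector) divided by time (scalar)
(C) |F⃗| = m|a⃗|: LHS [L M T^-2], RHS [L M T^-2] ✓ — magnitudes of vectors are scalars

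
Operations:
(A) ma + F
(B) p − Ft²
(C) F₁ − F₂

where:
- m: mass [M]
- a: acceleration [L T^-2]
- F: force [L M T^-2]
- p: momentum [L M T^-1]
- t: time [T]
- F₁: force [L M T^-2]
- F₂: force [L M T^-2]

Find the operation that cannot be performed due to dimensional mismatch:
(B) p − Ft²

(A) ma + F: ma [L M T^-2] and F [L M T^-2] — same dimensions ✓
(B) p − Ft²: p [L M T^-1] and Ft² [L M] — different dimensions cannot be added/subtracted ✗
(C) F₁ − F₂: F₁ [L M T^-2] and F₂ [L M T^-2] — same dimensions ✓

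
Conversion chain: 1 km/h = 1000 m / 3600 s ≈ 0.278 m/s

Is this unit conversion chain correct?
The chain is correct (no errors).

Correct: 1 km = 1000 m, 1 h = 3600 s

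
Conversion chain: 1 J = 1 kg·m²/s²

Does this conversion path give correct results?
The chain is correct (no errors).

Correct: Joule is defined as kg·m²/s²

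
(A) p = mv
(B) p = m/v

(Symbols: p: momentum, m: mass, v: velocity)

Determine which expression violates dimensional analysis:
(B)

(A) p = mv: LHS [L M T^-1], RHS [L M T^-1] ✓
(B) p = m/v: LHS [L M T^-1], RHS [L^-1 M T] ✗

Expression (B) p = m/v is dimensionally incorrect.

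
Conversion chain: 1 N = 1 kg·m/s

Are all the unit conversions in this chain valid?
The chain is incorrect (it contains an error).

Incorrect: Newton is kg·m/s², not kg·m/s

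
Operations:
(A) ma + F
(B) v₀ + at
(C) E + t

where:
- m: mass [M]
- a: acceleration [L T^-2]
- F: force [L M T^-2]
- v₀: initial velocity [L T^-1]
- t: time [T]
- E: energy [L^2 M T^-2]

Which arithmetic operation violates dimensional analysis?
(C) E + t

(A) ma + F: ma [L M T^-2] and F [L M T^-2] — same dimensions ✓
(B) v₀ + at: v₀ [L T^-1] and at [L T^-1] — same dimensions ✓
(C) E + t: E [L^2 M T^-2] and t [T] — different dimensions cannot be added/subtracted ✗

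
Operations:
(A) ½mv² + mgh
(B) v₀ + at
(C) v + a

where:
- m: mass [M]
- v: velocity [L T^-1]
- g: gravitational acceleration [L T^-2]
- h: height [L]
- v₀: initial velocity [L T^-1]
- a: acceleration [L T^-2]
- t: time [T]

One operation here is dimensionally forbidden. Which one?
(C) v + a

(A) ½mv² + mgh: ½mv² [L^2 M T^-2] and mgh [L^2 M T^-2] — same dimensions ✓
(B) v₀ + at: v₀ [L T^-1] and at [L T^-1] — same dimensions ✓
(C) v + a: v [L T^-1] and a [L T^-2] — different dimensions cannot be added/subtracted ✗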